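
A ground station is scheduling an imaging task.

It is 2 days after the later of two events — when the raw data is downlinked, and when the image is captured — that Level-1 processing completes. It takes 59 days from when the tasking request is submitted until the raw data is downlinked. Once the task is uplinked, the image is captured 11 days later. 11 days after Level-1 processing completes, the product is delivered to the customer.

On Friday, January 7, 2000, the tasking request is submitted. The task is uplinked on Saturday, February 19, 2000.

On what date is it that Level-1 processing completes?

Wednesday, March 8, 2000

The tasking request is submitted: Jan 7, 2000.
The raw data is downlinked: Jan 7, 2000 + 59 days = Mar 6, 2000.
The task is uplinked: Feb 19, 2000.
The image is captured: Feb 19, 2000 + 11 days = Mar 1, 2000.
Both prerequisites met — the raw data is downlinked (Mar 6, 2000), the image is captured (Mar 1, 2000); the later is Mar 6, 2000.
Level-1 processing completes: Mar 6, 2000 + 2 days = Mar 8, 2000.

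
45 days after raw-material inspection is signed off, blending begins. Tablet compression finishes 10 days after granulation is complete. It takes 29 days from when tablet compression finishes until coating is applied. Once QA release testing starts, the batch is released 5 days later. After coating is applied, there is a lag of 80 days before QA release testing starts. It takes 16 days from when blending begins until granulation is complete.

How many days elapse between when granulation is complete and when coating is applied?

Causal path: granulation is complete → tablet compression finishes → coating is applied.
Total delay along the path: 10 + 29 = 39 days.

39 days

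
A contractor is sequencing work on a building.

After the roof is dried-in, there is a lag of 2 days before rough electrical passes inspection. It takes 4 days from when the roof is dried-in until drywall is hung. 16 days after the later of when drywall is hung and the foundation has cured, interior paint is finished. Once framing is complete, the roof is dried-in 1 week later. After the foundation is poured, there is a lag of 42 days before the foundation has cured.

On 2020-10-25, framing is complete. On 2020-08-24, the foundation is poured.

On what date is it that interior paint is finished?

Framing is complete: Oct 25, 2020.
The roof is dried-in: Oct 25, 2020 + 1 week = Nov 1, 2020.
Drywall is hung: Nov 1, 2020 + 4 days = Nov 5, 2020.
The foundation is poured: Aug 24, 2020.
The foundation has cured: Aug 24, 2020 + 42 days = Oct 5, 2020.
Both prerequisites met — drywall is hung (Nov 5, 2020), the foundation has cured (Oct 5, 2020); the later is Nov 5, 2020.
Interior paint is finished: Nov 5, 2020 + 16 days = Nov 21, 2020.

2020-11-21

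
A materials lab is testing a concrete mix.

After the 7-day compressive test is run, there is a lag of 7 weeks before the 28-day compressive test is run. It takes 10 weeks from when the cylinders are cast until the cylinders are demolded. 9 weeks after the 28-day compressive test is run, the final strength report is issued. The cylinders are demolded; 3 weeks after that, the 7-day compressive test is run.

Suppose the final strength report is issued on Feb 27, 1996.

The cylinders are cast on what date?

The final strength report is issued: Feb 27, 1996.
The 28-day compressive test is run: Feb 27, 1996 − 9 weeks = Dec 26, 1995.
The 7-day compressive test is run: Dec 26, 1995 − 7 weeks = Nov 7, 1995.
The cylinders are demolded: Nov 7, 1995 − 3 weeks = Oct 17, 1995.
The cylinders are cast: Oct 17, 1995 − 10 weeks = Aug 8, 1995.

Aug 8, 1995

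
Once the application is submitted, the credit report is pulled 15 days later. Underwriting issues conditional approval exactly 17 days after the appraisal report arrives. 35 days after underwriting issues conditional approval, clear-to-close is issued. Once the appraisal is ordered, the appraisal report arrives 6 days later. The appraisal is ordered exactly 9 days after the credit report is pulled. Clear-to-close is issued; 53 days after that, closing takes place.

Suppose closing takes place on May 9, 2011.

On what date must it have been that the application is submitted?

Closing takes place: May 9, 2011.
Clear-to-close is issued: May 9, 2011 − 53 days = Mar 17, 2011.
Underwriting issues conditional approval: Mar 17, 2011 − 35 days = Feb 10, 2011.
The appraisal report arrives: Feb 10, 2011 − 17 days = Jan 24, 2011.
The appraisal is ordered: Jan 24, 2011 − 6 days = Jan 18, 2011.
The credit report is pulled: Jan 18, 2011 − 9 days = Jan 9, 2011.
The application is submitted: Jan 9, 2011 − 15 days = Dec 25, 2010.

Dec 25, 2010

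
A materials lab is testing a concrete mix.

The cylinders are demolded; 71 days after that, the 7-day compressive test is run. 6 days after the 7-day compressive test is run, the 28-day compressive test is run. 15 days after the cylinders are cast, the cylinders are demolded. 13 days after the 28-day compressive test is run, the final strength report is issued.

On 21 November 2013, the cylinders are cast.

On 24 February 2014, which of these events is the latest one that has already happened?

The 28-day compressive test is run

The cylinders are cast: Nov 21, 2013.
The cylinders are demolded: Nov 21, 2013 + 15 days = Dec 6, 2013.
The 7-day compressive test is run: Dec 6, 2013 + 71 days = Feb 15, 2014.
The 28-day compressive test is run: Feb 15, 2014 + 6 days = Feb 21, 2014.
The final strength report is issued: Feb 21, 2014 + 13 days = Mar 6, 2014.
Feb 24, 2014 falls between when the 28-day compressive test is run (Feb 21, 2014) and when the final strength report is issued (Mar 6, 2014).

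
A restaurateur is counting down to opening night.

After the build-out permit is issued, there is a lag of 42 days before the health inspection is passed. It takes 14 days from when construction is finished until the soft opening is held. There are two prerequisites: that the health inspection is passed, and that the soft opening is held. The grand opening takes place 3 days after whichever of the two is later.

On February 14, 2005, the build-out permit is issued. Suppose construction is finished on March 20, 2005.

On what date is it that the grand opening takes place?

The build-out permit is issued: Feb 14, 2005.
The health inspection is passed: Feb 14, 2005 + 42 days = Mar 28, 2005.
Construction is finished: Mar 20, 2005.
The soft opening is held: Mar 20, 2005 + 14 days = Apr 3, 2005.
Both prerequisites met — the health inspection is passed (Mar 28, 2005), the soft opening is held (Apr 3, 2005); the later is Apr 3, 2005.
The grand opening takes place: Apr 3, 2005 + 3 days = Apr 6, 2005.

April 6, 2005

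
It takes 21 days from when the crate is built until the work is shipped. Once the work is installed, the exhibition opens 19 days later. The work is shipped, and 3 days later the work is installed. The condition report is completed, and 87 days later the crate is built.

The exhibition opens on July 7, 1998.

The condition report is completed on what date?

February 27, 1998

The exhibition opens: Jul 7, 1998.
The work is installed: Jul 7, 1998 − 19 days = Jun 18, 1998.
The work is shipped: Jun 18, 1998 − 3 days = Jun 15, 1998.
The crate is built: Jun 15, 1998 − 21 days = May 25, 1998.
The condition report is completed: May 25, 1998 − 87 days = Feb 27, 1998.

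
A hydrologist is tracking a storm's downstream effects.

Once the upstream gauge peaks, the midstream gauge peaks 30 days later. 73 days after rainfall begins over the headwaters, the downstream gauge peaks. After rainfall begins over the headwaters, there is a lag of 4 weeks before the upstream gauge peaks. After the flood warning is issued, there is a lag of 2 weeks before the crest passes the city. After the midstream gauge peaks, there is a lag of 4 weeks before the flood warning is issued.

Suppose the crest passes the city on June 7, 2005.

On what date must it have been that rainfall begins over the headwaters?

The crest passes the city: Jun 7, 2005.
The flood warning is issued: Jun 7, 2005 − 2 weeks = May 24, 2005.
The midstream gauge peaks: May 24, 2005 − 4 weeks = Apr 26, 2005.
The upstream gauge peaks: Apr 26, 2005 − 30 days = Mar 27, 2005.
Rainfall begins over the headwaters: Mar 27, 2005 − 4 weeks = Feb 27, 2005.

February 27, 2005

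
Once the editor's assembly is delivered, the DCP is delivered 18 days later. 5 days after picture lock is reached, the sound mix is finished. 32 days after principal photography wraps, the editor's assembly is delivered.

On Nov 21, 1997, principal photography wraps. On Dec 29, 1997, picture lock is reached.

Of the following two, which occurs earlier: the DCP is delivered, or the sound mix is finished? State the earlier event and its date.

The sound mix is finished — Jan 3, 1998

Principal photography wraps: Nov 21, 1997.
The editor's assembly is delivered: Nov 21, 1997 + 32 days = Dec 23, 1997.
The DCP is delivered: Dec 23, 1997 + 18 days = Jan 10, 1998.
Picture lock is reached: Dec 29, 1997.
The sound mix is finished: Dec 29, 1997 + 5 days = Jan 3, 1998.
Comparing: the DCP is delivered on Jan 10, 1998 vs the sound mix is finished on Jan 3, 1998. Earlier: the sound mix is finished.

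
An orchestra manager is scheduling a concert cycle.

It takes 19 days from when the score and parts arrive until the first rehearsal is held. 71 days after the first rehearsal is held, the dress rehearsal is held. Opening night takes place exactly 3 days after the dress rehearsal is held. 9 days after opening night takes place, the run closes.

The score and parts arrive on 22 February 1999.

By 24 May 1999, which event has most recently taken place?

The score and parts arrive: Feb 22, 1999.
The first rehearsal is held: Feb 22, 1999 + 19 days = Mar 13, 1999.
The dress rehearsal is held: Mar 13, 1999 + 71 days = May 23, 1999.
Opening night takes place: May 23, 1999 + 3 days = May 26, 1999.
The run closes: May 26, 1999 + 9 days = Jun 4, 1999.
May 24, 1999 falls between when the dress rehearsal is held (May 23, 1999) and when opening night takes place (May 26, 1999).

The dress rehearsal is held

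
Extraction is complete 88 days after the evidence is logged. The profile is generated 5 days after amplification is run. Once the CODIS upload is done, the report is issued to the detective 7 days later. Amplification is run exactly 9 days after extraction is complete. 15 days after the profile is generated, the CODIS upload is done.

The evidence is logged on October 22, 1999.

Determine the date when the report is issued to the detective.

February 23, 2000

The evidence is logged: Oct 22, 1999.
Extraction is complete: Oct 22, 1999 + 88 days = Jan 18, 2000.
Amplification is run: Jan 18, 2000 + 9 days = Jan 27, 2000.
The profile is generated: Jan 27, 2000 + 5 days = Feb 1, 2000.
The CODIS upload is done: Feb 1, 2000 + 15 days = Feb 16, 2000.
The report is issued to the detective: Feb 16, 2000 + 7 days = Feb 23, 2000.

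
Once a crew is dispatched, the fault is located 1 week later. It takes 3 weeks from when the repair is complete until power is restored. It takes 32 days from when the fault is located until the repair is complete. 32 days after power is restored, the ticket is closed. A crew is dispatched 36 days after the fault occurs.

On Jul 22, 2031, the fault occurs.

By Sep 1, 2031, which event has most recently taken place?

The fault occurs: Jul 22, 2031.
A crew is dispatched: Jul 22, 2031 + 36 days = Aug 27, 2031.
The fault is located: Aug 27, 2031 + 1 week = Sep 3, 2031.
The repair is complete: Sep 3, 2031 + 32 days = Oct 5, 2031.
Power is restored: Oct 5, 2031 + 3 weeks = Oct 26, 2031.
The ticket is closed: Oct 26, 2031 + 32 days = Nov 27, 2031.
Sep 1, 2031 falls between when a crew is dispatched (Aug 27, 2031) and when the fault is located (Sep 3, 2031).

A crew is dispatched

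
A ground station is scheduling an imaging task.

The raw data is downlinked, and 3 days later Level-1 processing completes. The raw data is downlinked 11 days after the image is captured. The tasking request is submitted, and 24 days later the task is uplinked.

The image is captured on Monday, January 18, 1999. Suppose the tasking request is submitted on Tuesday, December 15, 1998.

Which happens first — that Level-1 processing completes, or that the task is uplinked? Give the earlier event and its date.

The task is uplinked — Friday, January 8, 1999

The image is captured: Jan 18, 1999.
The raw data is downlinked: Jan 18, 1999 + 11 days = Jan 29, 1999.
Level-1 processing completes: Jan 29, 1999 + 3 days = Feb 1, 1999.
The tasking request is submitted: Dec 15, 1998.
The task is uplinked: Dec 15, 1998 + 24 days = Jan 8, 1999.
Comparing: Level-1 processing completes on Feb 1, 1999 vs the task is uplinked on Jan 8, 1999. Earlier: the task is uplinked.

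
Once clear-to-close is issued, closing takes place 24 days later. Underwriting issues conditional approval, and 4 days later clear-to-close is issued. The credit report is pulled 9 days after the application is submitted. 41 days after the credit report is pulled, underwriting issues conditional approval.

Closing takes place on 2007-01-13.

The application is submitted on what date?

Closing takes place: Jan 13, 2007.
Clear-to-close is issued: Jan 13, 2007 − 24 days = Dec 20, 2006.
Underwriting issues conditional approval: Dec 20, 2006 − 4 days = Dec 16, 2006.
The credit report is pulled: Dec 16, 2006 − 41 days = Nov 5, 2006.
The application is submitted: Nov 5, 2006 − 9 days = Oct 27, 2006.

2006-10-27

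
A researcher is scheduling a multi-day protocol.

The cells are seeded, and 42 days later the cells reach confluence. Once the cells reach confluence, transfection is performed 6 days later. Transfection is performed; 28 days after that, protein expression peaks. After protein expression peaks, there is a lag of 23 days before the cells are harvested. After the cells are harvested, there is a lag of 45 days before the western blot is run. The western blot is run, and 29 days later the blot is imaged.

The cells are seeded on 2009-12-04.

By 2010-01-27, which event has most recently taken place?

Transfection is performed

The cells are seeded: Dec 4, 2009.
The cells reach confluence: Dec 4, 2009 + 42 days = Jan 15, 2010.
Transfection is performed: Jan 15, 2010 + 6 days = Jan 21, 2010.
Protein expression peaks: Jan 21, 2010 + 28 days = Feb 18, 2010.
The cells are harvested: Feb 18, 2010 + 23 days = Mar 13, 2010.
The western blot is run: Mar 13, 2010 + 45 days = Apr 27, 2010.
The blot is imaged: Apr 27, 2010 + 29 days = May 26, 2010.
Jan 27, 2010 falls between when transfection is performed (Jan 21, 2010) and when protein expression peaks (Feb 18, 2010).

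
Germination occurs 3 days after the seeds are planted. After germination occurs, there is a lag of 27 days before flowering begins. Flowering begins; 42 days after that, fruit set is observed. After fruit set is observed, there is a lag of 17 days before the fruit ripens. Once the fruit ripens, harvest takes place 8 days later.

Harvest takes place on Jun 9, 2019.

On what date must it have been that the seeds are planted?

Mar 4, 2019

Harvest takes place: Jun 9, 2019.
The fruit ripens: Jun 9, 2019 − 8 days = Jun 1, 2019.
Fruit set is observed: Jun 1, 2019 − 17 days = May 15, 2019.
Flowering begins: May 15, 2019 − 42 days = Apr 3, 2019.
Germination occurs: Apr 3, 2019 − 27 days = Mar 7, 2019.
The seeds are planted: Mar 7, 2019 − 3 days = Mar 4, 2019.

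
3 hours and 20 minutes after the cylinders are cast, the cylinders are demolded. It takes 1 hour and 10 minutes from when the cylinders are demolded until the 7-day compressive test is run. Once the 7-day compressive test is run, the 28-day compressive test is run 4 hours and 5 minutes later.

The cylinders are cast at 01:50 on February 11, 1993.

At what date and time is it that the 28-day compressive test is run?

The cylinders are cast: 01:50 Feb 11, 1993.
The cylinders are demolded: 01:50 Feb 11, 1993 + 3h20m = 05:10 Feb 11, 1993.
The 7-day compressive test is run: 05:10 Feb 11, 1993 + 1h10m = 06:20 Feb 11, 1993.
The 28-day compressive test is run: 06:20 Feb 11, 1993 + 4h05m = 10:25 Feb 11, 1993.

10:25 on February 11, 1993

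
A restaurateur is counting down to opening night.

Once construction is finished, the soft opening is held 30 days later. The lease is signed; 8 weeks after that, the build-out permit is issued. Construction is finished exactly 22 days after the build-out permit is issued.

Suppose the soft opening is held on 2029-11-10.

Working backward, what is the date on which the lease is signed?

The soft opening is held: Nov 10, 2029.
Construction is finished: Nov 10, 2029 − 30 days = Oct 11, 2029.
The build-out permit is issued: Oct 11, 2029 − 22 days = Sep 19, 2029.
The lease is signed: Sep 19, 2029 − 8 weeks = Jul 25, 2029.

2029-07-25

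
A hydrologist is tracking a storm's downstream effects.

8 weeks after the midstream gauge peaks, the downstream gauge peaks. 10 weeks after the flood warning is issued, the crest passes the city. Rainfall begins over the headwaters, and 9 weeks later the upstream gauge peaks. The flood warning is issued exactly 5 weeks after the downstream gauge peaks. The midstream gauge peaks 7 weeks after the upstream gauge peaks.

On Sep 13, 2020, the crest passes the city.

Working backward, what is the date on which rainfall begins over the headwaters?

Dec 15, 2019

The crest passes the city: Sep 13, 2020.
The flood warning is issued: Sep 13, 2020 − 10 weeks = Jul 5, 2020.
The downstream gauge peaks: Jul 5, 2020 − 5 weeks = May 31, 2020.
The midstream gauge peaks: May 31, 2020 − 8 weeks = Apr 5, 2020.
The upstream gauge peaks: Apr 5, 2020 − 7 weeks = Feb 16, 2020.
Rainfall begins over the headwaters: Feb 16, 2020 − 9 weeks = Dec 15, 2019.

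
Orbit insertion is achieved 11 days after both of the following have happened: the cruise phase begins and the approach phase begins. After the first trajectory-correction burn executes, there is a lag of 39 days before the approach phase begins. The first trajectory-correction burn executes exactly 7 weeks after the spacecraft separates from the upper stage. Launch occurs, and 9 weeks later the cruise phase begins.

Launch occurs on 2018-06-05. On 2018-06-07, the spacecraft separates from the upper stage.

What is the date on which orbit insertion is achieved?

Launch occurs: Jun 5, 2018.
The cruise phase begins: Jun 5, 2018 + 9 weeks = Aug 7, 2018.
The spacecraft separates from the upper stage: Jun 7, 2018.
The first trajectory-correction burn executes: Jun 7, 2018 + 7 weeks = Jul 26, 2018.
The approach phase begins: Jul 26, 2018 + 39 days = Sep 3, 2018.
Both prerequisites met — the cruise phase begins (Aug 7, 2018), the approach phase begins (Sep 3, 2018); the later is Sep 3, 2018.
Orbit insertion is achieved: Sep 3, 2018 + 11 days = Sep 14, 2018.

2018-09-14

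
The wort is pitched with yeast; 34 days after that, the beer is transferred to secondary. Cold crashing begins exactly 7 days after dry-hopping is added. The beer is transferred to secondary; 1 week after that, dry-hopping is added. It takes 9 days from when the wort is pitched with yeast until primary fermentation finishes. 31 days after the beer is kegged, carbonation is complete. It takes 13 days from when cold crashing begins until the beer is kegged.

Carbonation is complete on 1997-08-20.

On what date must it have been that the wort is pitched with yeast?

Carbonation is complete: Aug 20, 1997.
The beer is kegged: Aug 20, 1997 − 31 days = Jul 20, 1997.
Cold crashing begins: Jul 20, 1997 − 13 days = Jul 7, 1997.
Dry-hopping is added: Jul 7, 1997 − 7 days = Jun 30, 1997.
The beer is transferred to secondary: Jun 30, 1997 − 1 week = Jun 23, 1997.
The wort is pitched with yeast: Jun 23, 1997 − 34 days = May 20, 1997.

1997-05-20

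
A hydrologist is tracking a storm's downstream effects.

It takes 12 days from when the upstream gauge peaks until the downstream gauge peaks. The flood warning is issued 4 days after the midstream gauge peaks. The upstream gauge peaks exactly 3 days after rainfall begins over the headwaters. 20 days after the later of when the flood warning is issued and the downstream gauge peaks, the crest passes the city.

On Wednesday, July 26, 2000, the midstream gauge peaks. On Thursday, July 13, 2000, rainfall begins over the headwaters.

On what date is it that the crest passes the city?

The midstream gauge peaks: Jul 26, 2000.
The flood warning is issued: Jul 26, 2000 + 4 days = Jul 30, 2000.
Rainfall begins over the headwaters: Jul 13, 2000.
The upstream gauge peaks: Jul 13, 2000 + 3 days = Jul 16, 2000.
The downstream gauge peaks: Jul 16, 2000 + 12 days = Jul 28, 2000.
Both prerequisites met — the flood warning is issued (Jul 30, 2000), the downstream gauge peaks (Jul 28, 2000); the later is Jul 30, 2000.
The crest passes the city: Jul 30, 2000 + 20 days = Aug 19, 2000.

Saturday, August 19, 2000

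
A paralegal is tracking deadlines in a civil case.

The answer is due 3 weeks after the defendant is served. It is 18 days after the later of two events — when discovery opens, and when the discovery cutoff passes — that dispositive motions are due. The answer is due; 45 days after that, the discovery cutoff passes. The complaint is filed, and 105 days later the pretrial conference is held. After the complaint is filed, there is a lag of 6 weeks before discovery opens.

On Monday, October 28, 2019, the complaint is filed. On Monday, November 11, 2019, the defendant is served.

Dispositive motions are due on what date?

The complaint is filed: Oct 28, 2019.
Discovery opens: Oct 28, 2019 + 6 weeks = Dec 9, 2019.
The defendant is served: Nov 11, 2019.
The answer is due: Nov 11, 2019 + 3 weeks = Dec 2, 2019.
The discovery cutoff passes: Dec 2, 2019 + 45 days = Jan 16, 2020.
Both prerequisites met — discovery opens (Dec 9, 2019), the discovery cutoff passes (Jan 16, 2020); the later is Jan 16, 2020.
Dispositive motions are due: Jan 16, 2020 + 18 days = Feb 3, 2020.

Monday, February 3, 2020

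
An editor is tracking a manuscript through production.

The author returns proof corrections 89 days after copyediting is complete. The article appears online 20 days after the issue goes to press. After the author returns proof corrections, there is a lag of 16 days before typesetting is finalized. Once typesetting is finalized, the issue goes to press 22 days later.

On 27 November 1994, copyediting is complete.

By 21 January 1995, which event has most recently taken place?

Copyediting is complete

Copyediting is complete: Nov 27, 1994.
The author returns proof corrections: Nov 27, 1994 + 89 days = Feb 24, 1995.
Typesetting is finalized: Feb 24, 1995 + 16 days = Mar 12, 1995.
The issue goes to press: Mar 12, 1995 + 22 days = Apr 3, 1995.
The article appears online: Apr 3, 1995 + 20 days = Apr 23, 1995.
Jan 21, 1995 falls between when copyediting is complete (Nov 27, 1994) and when the author returns proof corrections (Feb 24, 1995).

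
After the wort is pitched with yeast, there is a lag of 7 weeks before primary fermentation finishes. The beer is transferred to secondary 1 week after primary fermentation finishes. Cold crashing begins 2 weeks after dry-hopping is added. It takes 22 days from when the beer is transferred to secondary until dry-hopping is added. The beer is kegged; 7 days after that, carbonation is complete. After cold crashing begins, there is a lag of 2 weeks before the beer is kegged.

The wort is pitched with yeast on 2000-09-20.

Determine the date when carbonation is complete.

2001-01-11

The wort is pitched with yeast: Sep 20, 2000.
Primary fermentation finishes: Sep 20, 2000 + 7 weeks = Nov 8, 2000.
The beer is transferred to secondary: Nov 8, 2000 + 1 week = Nov 15, 2000.
Dry-hopping is added: Nov 15, 2000 + 22 days = Dec 7, 2000.
Cold crashing begins: Dec 7, 2000 + 2 weeks = Dec 21, 2000.
The beer is kegged: Dec 21, 2000 + 2 weeks = Jan 4, 2001.
Carbonation is complete: Jan 4, 2001 + 7 days = Jan 11, 2001.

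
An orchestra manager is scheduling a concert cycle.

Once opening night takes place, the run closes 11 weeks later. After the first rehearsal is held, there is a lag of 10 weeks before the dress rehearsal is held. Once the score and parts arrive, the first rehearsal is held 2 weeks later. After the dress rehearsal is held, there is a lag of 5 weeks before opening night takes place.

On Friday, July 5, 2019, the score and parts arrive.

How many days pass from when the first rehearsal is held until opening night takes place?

Causal path: the first rehearsal is held → the dress rehearsal is held → opening night takes place.
Total delay along the path: 10 + 5 weeks = 15 weeks = 105 days.

105 days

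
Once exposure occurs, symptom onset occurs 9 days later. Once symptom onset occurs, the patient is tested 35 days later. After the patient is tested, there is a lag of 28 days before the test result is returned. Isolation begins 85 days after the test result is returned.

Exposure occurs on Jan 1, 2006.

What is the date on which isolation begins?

Exposure occurs: Jan 1, 2006.
Symptom onset occurs: Jan 1, 2006 + 9 days = Jan 10, 2006.
The patient is tested: Jan 10, 2006 + 35 days = Feb 14, 2006.
The test result is returned: Feb 14, 2006 + 28 days = Mar 14, 2006.
Isolation begins: Mar 14, 2006 + 85 days = Jun 7, 2006.

Jun 7, 2006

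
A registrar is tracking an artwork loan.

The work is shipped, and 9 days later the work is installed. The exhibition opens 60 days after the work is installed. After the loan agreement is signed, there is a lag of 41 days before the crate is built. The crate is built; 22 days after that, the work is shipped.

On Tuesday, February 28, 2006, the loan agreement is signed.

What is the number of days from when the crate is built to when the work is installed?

Causal path: the crate is built → the work is shipped → the work is installed.
Total delay along the path: 22 + 9 = 31 days.

31 days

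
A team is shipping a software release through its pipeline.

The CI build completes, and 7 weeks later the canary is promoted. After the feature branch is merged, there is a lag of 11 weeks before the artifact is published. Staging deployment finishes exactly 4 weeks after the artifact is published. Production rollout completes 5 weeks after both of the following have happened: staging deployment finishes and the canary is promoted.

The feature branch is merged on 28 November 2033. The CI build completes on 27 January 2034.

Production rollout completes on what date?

21 April 2034

The feature branch is merged: Nov 28, 2033.
The artifact is published: Nov 28, 2033 + 11 weeks = Feb 13, 2034.
Staging deployment finishes: Feb 13, 2034 + 4 weeks = Mar 13, 2034.
The CI build completes: Jan 27, 2034.
The canary is promoted: Jan 27, 2034 + 7 weeks = Mar 17, 2034.
Both prerequisites met — staging deployment finishes (Mar 13, 2034), the canary is promoted (Mar 17, 2034); the later is Mar 17, 2034.
Production rollout completes: Mar 17, 2034 + 5 weeks = Apr 21, 2034.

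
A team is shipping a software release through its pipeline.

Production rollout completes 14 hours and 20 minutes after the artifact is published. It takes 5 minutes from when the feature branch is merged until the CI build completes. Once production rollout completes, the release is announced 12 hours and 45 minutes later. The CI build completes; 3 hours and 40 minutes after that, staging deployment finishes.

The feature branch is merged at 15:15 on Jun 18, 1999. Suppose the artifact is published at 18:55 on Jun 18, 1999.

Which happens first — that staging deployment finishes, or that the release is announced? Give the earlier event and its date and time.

Staging deployment finishes — 19:00 on Jun 18, 1999

The feature branch is merged: 15:15 Jun 18, 1999.
The CI build completes: 15:15 Jun 18, 1999 + 5m = 15:20 Jun 18, 1999.
Staging deployment finishes: 15:20 Jun 18, 1999 + 3h40m = 19:00 Jun 18, 1999.
The artifact is published: 18:55 Jun 18, 1999.
Production rollout completes: 18:55 Jun 18, 1999 + 14h20m = 09:15 Jun 19, 1999.
The release is announced: 09:15 Jun 19, 1999 + 12h45m = 22:00 Jun 19, 1999.
Comparing: staging deployment finishes at 19:00 Jun 18, 1999 vs the release is announced at 22:00 Jun 19, 1999. Earlier: staging deployment finishes.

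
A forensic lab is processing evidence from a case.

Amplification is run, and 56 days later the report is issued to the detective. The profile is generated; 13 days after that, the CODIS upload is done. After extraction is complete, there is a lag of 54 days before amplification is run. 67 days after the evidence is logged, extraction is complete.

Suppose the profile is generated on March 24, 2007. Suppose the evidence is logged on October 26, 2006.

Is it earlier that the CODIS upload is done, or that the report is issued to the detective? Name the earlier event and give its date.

The profile is generated: Mar 24, 2007.
The CODIS upload is done: Mar 24, 2007 + 13 days = Apr 6, 2007.
The evidence is logged: Oct 26, 2006.
Extraction is complete: Oct 26, 2006 + 67 days = Jan 1, 2007.
Amplification is run: Jan 1, 2007 + 54 days = Feb 24, 2007.
The report is issued to the detective: Feb 24, 2007 + 56 days = Apr 21, 2007.
Comparing: the CODIS upload is done on Apr 6, 2007 vs the report is issued to the detective on Apr 21, 2007. Earlier: the CODIS upload is done.

The CODIS upload is done — April 6, 2007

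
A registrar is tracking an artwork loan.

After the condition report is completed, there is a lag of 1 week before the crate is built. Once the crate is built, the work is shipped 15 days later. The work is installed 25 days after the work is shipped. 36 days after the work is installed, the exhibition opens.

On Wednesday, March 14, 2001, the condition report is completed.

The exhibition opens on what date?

The condition report is completed: Mar 14, 2001.
The crate is built: Mar 14, 2001 + 1 week = Mar 21, 2001.
The work is shipped: Mar 21, 2001 + 15 days = Apr 5, 2001.
The work is installed: Apr 5, 2001 + 25 days = Apr 30, 2001.
The exhibition opens: Apr 30, 2001 + 36 days = Jun 5, 2001.

Tuesday, June 5, 2001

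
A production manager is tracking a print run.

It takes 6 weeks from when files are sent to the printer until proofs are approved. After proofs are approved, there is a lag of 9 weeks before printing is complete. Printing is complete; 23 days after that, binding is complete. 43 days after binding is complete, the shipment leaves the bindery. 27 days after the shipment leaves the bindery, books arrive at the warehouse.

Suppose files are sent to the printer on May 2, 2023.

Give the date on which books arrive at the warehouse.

November 16, 2023

Files are sent to the printer: May 2, 2023.
Proofs are approved: May 2, 2023 + 6 weeks = Jun 13, 2023.
Printing is complete: Jun 13, 2023 + 9 weeks = Aug 15, 2023.
Binding is complete: Aug 15, 2023 + 23 days = Sep 7, 2023.
The shipment leaves the bindery: Sep 7, 2023 + 43 days = Oct 20, 2023.
Books arrive at the warehouse: Oct 20, 2023 + 27 days = Nov 16, 2023.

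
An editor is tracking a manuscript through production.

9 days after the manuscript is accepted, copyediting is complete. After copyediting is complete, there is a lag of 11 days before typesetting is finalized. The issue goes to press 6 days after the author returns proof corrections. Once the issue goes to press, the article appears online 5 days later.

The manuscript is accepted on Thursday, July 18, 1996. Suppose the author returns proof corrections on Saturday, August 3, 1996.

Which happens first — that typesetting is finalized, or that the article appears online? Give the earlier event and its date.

Typesetting is finalized — Wednesday, August 7, 1996

The manuscript is accepted: Jul 18, 1996.
Copyediting is complete: Jul 18, 1996 + 9 days = Jul 27, 1996.
Typesetting is finalized: Jul 27, 1996 + 11 days = Aug 7, 1996.
The author returns proof corrections: Aug 3, 1996.
The issue goes to press: Aug 3, 1996 + 6 days = Aug 9, 1996.
The article appears online: Aug 9, 1996 + 5 days = Aug 14, 1996.
Comparing: typesetting is finalized on Aug 7, 1996 vs the article appears online on Aug 14, 1996. Earlier: typesetting is finalized.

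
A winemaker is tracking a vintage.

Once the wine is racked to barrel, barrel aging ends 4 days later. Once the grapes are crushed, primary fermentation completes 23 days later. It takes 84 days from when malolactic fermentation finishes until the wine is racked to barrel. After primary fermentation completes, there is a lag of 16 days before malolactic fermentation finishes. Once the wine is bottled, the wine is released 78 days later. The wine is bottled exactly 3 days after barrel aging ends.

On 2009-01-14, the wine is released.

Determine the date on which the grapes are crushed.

The wine is released: Jan 14, 2009.
The wine is bottled: Jan 14, 2009 − 78 days = Oct 28, 2008.
Barrel aging ends: Oct 28, 2008 − 3 days = Oct 25, 2008.
The wine is racked to barrel: Oct 25, 2008 − 4 days = Oct 21, 2008.
Malolactic fermentation finishes: Oct 21, 2008 − 84 days = Jul 29, 2008.
Primary fermentation completes: Jul 29, 2008 − 16 days = Jul 13, 2008.
The grapes are crushed: Jul 13, 2008 − 23 days = Jun 20, 2008.

2008-06-20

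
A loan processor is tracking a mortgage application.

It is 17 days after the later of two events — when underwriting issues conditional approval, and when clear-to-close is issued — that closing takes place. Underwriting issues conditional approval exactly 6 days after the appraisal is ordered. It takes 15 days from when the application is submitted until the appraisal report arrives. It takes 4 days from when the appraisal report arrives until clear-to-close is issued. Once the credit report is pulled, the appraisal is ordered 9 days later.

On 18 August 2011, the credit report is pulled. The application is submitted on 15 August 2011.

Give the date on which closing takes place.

20 September 2011

The credit report is pulled: Aug 18, 2011.
The appraisal is ordered: Aug 18, 2011 + 9 days = Aug 27, 2011.
Underwriting issues conditional approval: Aug 27, 2011 + 6 days = Sep 2, 2011.
The application is submitted: Aug 15, 2011.
The appraisal report arrives: Aug 15, 2011 + 15 days = Aug 30, 2011.
Clear-to-close is issued: Aug 30, 2011 + 4 days = Sep 3, 2011.
Both prerequisites met — underwriting issues conditional approval (Sep 2, 2011), clear-to-close is issued (Sep 3, 2011); the later is Sep 3, 2011.
Closing takes place: Sep 3, 2011 + 17 days = Sep 20, 2011.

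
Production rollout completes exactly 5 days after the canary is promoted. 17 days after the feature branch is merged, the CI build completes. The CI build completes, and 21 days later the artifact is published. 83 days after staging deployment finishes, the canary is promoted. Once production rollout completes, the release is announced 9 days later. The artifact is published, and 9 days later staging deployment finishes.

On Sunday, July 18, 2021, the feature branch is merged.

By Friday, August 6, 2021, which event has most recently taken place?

The CI build completes

The feature branch is merged: Jul 18, 2021.
The CI build completes: Jul 18, 2021 + 17 days = Aug 4, 2021.
The artifact is published: Aug 4, 2021 + 21 days = Aug 25, 2021.
Staging deployment finishes: Aug 25, 2021 + 9 days = Sep 3, 2021.
The canary is promoted: Sep 3, 2021 + 83 days = Nov 25, 2021.
Production rollout completes: Nov 25, 2021 + 5 days = Nov 30, 2021.
The release is announced: Nov 30, 2021 + 9 days = Dec 9, 2021.
Aug 6, 2021 falls between when the CI build completes (Aug 4, 2021) and when the artifact is published (Aug 25, 2021).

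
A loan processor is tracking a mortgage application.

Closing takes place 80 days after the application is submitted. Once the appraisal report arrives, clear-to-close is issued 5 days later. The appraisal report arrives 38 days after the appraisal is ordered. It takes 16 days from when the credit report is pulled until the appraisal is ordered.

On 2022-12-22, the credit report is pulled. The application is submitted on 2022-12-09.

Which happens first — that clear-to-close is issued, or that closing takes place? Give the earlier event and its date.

The credit report is pulled: Dec 22, 2022.
The appraisal is ordered: Dec 22, 2022 + 16 days = Jan 7, 2023.
The appraisal report arrives: Jan 7, 2023 + 38 days = Feb 14, 2023.
Clear-to-close is issued: Feb 14, 2023 + 5 days = Feb 19, 2023.
The application is submitted: Dec 9, 2022.
Closing takes place: Dec 9, 2022 + 80 days = Feb 27, 2023.
Comparing: clear-to-close is issued on Feb 19, 2023 vs closing takes place on Feb 27, 2023. Earlier: clear-to-close is issued.

Clear-to-close is issued — 2023-02-19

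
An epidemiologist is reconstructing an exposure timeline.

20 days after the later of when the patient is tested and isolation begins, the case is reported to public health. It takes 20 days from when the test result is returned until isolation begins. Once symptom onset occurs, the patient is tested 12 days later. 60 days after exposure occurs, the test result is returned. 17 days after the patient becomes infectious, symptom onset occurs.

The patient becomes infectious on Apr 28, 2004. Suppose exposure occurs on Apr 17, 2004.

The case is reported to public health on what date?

The patient becomes infectious: Apr 28, 2004.
Symptom onset occurs: Apr 28, 2004 + 17 days = May 15, 2004.
The patient is tested: May 15, 2004 + 12 days = May 27, 2004.
Exposure occurs: Apr 17, 2004.
The test result is returned: Apr 17, 2004 + 60 days = Jun 16, 2004.
Isolation begins: Jun 16, 2004 + 20 days = Jul 6, 2004.
Both prerequisites met — the patient is tested (May 27, 2004), isolation begins (Jul 6, 2004); the later is Jul 6, 2004.
The case is reported to public health: Jul 6, 2004 + 20 days = Jul 26, 2004.

Jul 26, 2004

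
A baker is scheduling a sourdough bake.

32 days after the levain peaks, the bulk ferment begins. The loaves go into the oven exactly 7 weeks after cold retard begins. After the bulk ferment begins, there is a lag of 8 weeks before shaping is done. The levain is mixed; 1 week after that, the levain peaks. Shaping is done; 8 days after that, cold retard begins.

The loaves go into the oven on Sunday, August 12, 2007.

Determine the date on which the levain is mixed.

Tuesday, March 13, 2007

The loaves go into the oven: Aug 12, 2007.
Cold retard begins: Aug 12, 2007 − 7 weeks = Jun 24, 2007.
Shaping is done: Jun 24, 2007 − 8 days = Jun 16, 2007.
The bulk ferment begins: Jun 16, 2007 − 8 weeks = Apr 21, 2007.
The levain peaks: Apr 21, 2007 − 32 days = Mar 20, 2007.
The levain is mixed: Mar 20, 2007 − 1 week = Mar 13, 2007.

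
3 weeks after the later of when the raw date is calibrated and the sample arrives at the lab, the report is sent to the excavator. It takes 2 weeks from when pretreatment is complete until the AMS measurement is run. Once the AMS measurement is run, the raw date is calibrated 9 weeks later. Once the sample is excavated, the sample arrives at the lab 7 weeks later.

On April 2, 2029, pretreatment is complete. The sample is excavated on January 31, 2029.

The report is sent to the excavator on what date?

July 9, 2029

Pretreatment is complete: Apr 2, 2029.
The AMS measurement is run: Apr 2, 2029 + 2 weeks = Apr 16, 2029.
The raw date is calibrated: Apr 16, 2029 + 9 weeks = Jun 18, 2029.
The sample is excavated: Jan 31, 2029.
The sample arrives at the lab: Jan 31, 2029 + 7 weeks = Mar 21, 2029.
Both prerequisites met — the raw date is calibrated (Jun 18, 2029), the sample arrives at the lab (Mar 21, 2029); the later is Jun 18, 2029.
The report is sent to the excavator: Jun 18, 2029 + 3 weeks = Jul 9, 2029.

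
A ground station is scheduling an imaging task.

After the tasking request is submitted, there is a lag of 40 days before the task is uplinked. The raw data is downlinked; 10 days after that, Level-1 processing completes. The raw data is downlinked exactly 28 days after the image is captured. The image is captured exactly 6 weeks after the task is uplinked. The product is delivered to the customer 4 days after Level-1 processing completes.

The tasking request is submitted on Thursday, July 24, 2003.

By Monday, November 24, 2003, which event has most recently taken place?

The tasking request is submitted: Jul 24, 2003.
The task is uplinked: Jul 24, 2003 + 40 days = Sep 2, 2003.
The image is captured: Sep 2, 2003 + 6 weeks = Oct 14, 2003.
The raw data is downlinked: Oct 14, 2003 + 28 days = Nov 11, 2003.
Level-1 processing completes: Nov 11, 2003 + 10 days = Nov 21, 2003.
The product is delivered to the customer: Nov 21, 2003 + 4 days = Nov 25, 2003.
Nov 24, 2003 falls between when Level-1 processing completes (Nov 21, 2003) and when the product is delivered to the customer (Nov 25, 2003).

Level-1 processing completes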